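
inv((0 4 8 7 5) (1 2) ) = (0 5 7 8 4) (1 2) 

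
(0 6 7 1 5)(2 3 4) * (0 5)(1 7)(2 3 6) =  (0 2 6 1)(3 4)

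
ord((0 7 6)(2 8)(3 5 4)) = 6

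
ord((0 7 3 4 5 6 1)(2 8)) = 14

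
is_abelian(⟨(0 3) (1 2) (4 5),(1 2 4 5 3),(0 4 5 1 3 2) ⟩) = no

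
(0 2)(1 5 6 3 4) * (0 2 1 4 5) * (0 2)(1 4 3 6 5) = (0 4 3 1 2)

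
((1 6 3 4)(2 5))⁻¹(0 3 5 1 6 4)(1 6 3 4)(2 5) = (0 4 2 6 3 1)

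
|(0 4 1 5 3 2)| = 6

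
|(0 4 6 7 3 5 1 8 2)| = 9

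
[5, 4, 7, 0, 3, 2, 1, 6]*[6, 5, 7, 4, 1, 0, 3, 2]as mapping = [0→0, 1→1, 2→2, 3→6, 4→4, 5→7, 6→5, 7→3]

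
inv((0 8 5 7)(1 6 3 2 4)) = (0 7 5 8)(1 4 2 3 6)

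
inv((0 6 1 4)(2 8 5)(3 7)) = (0 4 1 6)(2 5 8)(3 7)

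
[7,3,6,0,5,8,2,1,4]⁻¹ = [3,7,6,1,8,4,2,0,5]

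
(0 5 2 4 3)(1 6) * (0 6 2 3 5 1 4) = (0 1 2)(3 6 4 5)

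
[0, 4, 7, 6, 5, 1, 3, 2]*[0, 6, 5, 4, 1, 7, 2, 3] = [0, 1, 3, 2, 7, 6, 4, 5]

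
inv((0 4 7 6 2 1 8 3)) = (0 3 8 1 2 6 7 4)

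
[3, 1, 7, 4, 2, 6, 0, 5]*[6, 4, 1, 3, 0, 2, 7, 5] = [3, 4, 5, 0, 1, 7, 6, 2]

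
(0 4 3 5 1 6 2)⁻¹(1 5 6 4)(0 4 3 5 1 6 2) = (1 2 3 6)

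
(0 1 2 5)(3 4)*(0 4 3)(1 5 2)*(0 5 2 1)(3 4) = (0 2 1)(3 4 5)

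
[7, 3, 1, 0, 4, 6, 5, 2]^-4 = [7, 3, 1, 0, 4, 5, 6, 2]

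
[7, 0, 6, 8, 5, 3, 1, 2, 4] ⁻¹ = [1, 6, 7, 5, 8, 4, 2, 0, 3] 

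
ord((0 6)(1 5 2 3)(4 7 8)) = 12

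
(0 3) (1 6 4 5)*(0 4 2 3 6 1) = (0 6 2 3 4 5) 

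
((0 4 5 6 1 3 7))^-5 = (0 5 1 7 4 6 3)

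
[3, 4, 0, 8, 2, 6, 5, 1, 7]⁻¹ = [2, 7, 4, 0, 1, 6, 5, 8, 3]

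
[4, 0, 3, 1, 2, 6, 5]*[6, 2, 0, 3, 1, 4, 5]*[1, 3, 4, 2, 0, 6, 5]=[3, 5, 2, 4, 1, 6, 0]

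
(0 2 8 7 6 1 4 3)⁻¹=(0 3 4 1 6 7 8 2)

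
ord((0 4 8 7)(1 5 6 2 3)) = 20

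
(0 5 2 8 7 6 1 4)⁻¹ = (0 4 1 6 7 8 2 5)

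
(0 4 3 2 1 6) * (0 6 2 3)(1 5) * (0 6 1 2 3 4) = (1 3 4 6)(2 5)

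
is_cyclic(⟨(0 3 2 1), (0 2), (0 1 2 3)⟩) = no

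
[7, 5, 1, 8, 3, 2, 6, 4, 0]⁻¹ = [8, 2, 5, 4, 7, 1, 6, 0, 3]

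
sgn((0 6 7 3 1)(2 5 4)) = 1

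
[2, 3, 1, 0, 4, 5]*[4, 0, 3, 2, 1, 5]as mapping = [0→3, 1→2, 2→0, 3→4, 4→1, 5→5]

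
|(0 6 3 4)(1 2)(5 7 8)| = 12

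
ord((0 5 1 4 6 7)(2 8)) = 6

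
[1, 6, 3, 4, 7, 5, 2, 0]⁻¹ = [7, 0, 6, 2, 3, 5, 1, 4]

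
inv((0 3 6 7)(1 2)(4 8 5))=(0 7 6 3)(1 2)(4 5 8)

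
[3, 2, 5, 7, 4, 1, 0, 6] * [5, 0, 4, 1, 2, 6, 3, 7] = [1, 4, 6, 7, 2, 0, 5, 3]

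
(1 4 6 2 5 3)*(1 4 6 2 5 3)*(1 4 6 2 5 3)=(1 2)(3 6)(4 5)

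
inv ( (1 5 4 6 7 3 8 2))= (1 2 8 3 7 6 4 5)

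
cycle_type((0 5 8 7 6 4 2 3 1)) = 9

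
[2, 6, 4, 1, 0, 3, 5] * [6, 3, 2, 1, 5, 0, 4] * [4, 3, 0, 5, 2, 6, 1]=[0, 2, 6, 5, 1, 3, 4]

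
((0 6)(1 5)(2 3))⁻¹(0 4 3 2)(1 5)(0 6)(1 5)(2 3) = (1 5)(2 3 6 4)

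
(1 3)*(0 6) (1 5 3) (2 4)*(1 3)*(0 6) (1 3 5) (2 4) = (1 5 3) 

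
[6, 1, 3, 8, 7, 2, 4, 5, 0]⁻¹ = [8, 1, 5, 2, 6, 7, 0, 4, 3]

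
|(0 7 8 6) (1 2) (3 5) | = 4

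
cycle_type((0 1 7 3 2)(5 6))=2.5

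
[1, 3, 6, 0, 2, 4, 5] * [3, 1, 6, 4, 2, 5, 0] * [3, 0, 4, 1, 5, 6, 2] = [0, 5, 3, 1, 2, 4, 6]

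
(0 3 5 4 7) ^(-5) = () 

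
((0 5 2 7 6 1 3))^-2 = (0 1 7 5 3 6 2)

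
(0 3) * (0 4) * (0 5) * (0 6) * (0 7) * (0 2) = (0 3 4 5 6 7 2)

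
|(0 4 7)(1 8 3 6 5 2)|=6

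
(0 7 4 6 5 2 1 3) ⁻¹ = (0 3 1 2 5 6 4 7) 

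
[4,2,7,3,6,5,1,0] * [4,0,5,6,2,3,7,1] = [2,5,1,6,7,3,0,4]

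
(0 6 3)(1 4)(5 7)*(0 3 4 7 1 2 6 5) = (0 5 1 7)(2 6 4)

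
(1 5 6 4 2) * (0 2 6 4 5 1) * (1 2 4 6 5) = (0 4 5 6 1 2)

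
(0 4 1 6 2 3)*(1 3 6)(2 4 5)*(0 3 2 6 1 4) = (0 5 6)(1 4 2)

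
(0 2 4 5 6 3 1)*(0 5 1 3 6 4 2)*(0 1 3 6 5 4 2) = (0 1 4 3 6 5 2)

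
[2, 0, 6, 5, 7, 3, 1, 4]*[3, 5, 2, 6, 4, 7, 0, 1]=[2, 3, 0, 7, 1, 6, 5, 4]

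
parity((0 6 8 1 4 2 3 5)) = odd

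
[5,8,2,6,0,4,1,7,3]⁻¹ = [4,6,2,8,5,0,3,7,1]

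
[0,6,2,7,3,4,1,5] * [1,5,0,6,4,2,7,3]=[1,7,0,3,6,4,5,2]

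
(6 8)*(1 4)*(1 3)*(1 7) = (1 4 3 7)(6 8)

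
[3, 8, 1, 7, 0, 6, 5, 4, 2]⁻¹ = [4, 2, 8, 0, 7, 6, 5, 3, 1]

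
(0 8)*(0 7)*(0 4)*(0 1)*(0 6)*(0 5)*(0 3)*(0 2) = (0 8 7 4 1 6 5 3 2)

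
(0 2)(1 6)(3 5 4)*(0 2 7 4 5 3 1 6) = (0 7 4 1)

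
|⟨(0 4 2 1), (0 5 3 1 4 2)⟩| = 120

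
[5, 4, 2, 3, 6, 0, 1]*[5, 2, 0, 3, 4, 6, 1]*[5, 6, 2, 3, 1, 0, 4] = [4, 1, 5, 3, 6, 0, 2]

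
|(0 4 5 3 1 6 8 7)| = 8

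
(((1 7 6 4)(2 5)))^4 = ()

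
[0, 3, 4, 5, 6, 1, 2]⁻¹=[0, 5, 6, 1, 2, 3, 4]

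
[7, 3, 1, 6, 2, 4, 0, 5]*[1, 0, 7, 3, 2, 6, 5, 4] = [4, 3, 0, 5, 7, 2, 1, 6]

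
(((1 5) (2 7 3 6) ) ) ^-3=(1 5) (2 7 3 6) 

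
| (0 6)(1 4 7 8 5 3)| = 6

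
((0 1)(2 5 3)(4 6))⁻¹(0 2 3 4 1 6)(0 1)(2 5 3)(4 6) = (0 4 1 5 2 6)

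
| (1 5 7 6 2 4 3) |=7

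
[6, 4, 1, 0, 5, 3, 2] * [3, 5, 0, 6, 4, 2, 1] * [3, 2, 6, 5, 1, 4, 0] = [2, 1, 4, 5, 6, 0, 3]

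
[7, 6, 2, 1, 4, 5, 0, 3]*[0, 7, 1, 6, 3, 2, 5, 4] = [4, 5, 1, 7, 3, 2, 0, 6]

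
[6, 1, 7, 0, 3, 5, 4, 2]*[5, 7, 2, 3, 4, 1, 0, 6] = [0, 7, 6, 5, 3, 1, 4, 2]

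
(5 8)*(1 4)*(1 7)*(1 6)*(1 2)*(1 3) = (1 4 7 6 2 3)(5 8)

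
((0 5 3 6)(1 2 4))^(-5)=(0 6 3 5)(1 2 4)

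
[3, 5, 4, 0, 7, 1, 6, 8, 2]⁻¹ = [3, 5, 8, 0, 2, 1, 6, 4, 7]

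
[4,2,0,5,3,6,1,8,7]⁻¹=[2,6,1,4,0,3,5,8,7]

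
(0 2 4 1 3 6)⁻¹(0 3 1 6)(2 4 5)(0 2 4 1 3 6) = (0 2 6 3)(1 5 4)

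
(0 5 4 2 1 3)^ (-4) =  (0 4 1)(2 3 5)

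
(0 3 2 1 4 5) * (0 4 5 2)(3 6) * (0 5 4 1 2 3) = (0 6)(1 4 3 5)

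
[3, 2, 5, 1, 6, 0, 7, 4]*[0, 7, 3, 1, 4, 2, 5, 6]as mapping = [0→1, 1→3, 2→2, 3→7, 4→5, 5→0, 6→6, 7→4]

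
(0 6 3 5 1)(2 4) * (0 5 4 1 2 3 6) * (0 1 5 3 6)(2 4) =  (0 1 3 2 5 4 6)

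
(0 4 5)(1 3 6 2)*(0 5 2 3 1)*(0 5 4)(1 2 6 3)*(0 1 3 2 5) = (0 1 5 4 6 3 2)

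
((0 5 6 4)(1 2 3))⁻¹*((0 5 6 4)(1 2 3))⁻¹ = (0 6)(1 2 3)(4 5)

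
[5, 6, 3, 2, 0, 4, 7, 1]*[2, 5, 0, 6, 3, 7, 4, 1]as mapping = [0→7, 1→4, 2→6, 3→0, 4→2, 5→3, 6→1, 7→5]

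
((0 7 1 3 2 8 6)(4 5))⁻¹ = (0 6 8 2 3 1 7)(4 5)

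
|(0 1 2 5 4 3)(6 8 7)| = 6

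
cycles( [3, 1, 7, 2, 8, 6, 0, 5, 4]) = (0 3 2 7 5 6)(4 8)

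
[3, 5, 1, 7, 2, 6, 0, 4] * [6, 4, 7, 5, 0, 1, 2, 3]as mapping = [0→5, 1→1, 2→4, 3→3, 4→7, 5→2, 6→6, 7→0]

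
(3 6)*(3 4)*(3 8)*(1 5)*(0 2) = (0 2)(1 5)(3 6 4 8)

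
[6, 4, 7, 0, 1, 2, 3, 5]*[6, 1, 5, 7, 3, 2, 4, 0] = [4, 3, 0, 6, 1, 5, 7, 2]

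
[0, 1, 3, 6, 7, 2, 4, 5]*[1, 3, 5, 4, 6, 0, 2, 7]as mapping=[0→1, 1→3, 2→4, 3→2, 4→7, 5→5, 6→6, 7→0]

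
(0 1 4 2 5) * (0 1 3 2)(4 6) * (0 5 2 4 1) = (0 3 4 5)(1 6)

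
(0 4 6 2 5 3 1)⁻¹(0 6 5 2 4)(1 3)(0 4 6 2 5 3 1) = (0 1)(2 3 5 6 4)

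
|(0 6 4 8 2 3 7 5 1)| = 9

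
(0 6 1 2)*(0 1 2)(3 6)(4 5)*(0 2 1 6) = (0 3)(1 2 6)(4 5)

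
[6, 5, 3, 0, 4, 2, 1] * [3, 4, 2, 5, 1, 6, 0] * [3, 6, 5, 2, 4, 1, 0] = [3, 0, 1, 2, 6, 5, 4] 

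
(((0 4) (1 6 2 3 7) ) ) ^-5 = (0 4) 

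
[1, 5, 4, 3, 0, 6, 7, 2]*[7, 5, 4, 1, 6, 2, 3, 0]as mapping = [0→5, 1→2, 2→6, 3→1, 4→7, 5→3, 6→0, 7→4]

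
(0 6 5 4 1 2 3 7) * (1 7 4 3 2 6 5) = (0 5 3 4 7)(1 6)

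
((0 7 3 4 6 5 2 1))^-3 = (0 5 3 1 6 7 2 4)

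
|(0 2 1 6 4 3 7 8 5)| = 9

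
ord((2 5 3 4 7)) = 5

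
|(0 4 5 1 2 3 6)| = 7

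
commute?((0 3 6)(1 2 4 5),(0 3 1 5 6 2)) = no:(0 3 6)(1 2 4 5) * (0 3 1 5 6 2) = (0 1)(2 4 6 3),(0 3 1 5 6 2) * (0 3 6)(1 2 4 5) = (0 6 4 5)(2 3)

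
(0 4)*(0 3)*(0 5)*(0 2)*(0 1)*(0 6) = (0 4 3 5 2 1 6)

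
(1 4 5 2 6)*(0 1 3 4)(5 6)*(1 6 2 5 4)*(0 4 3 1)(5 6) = (0 5 6 1 4 2 3)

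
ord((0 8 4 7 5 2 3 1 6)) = 9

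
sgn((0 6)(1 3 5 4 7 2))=1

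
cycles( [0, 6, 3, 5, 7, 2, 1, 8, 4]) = (1 6)(2 3 5)(4 7 8)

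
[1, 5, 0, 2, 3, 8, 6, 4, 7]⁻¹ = [2, 0, 3, 4, 7, 1, 6, 8, 5]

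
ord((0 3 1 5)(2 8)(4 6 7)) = 12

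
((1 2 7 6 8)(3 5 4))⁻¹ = (1 8 6 7 2)(3 4 5)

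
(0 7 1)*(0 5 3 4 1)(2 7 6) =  (0 6 2 7)(1 5 3 4)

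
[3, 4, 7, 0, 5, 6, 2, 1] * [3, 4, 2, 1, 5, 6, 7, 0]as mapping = [0→1, 1→5, 2→0, 3→3, 4→6, 5→7, 6→2, 7→4]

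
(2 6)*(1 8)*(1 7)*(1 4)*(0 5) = (0 5)(1 8 7 4)(2 6)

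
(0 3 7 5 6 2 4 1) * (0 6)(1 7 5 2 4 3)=(0 1 6 4 7 2 3 5)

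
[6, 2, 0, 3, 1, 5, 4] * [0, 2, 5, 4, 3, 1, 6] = [6, 5, 0, 4, 2, 1, 3]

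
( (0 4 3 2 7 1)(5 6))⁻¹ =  (0 1 7 2 3 4)(5 6)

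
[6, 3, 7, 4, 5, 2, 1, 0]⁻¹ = [7, 6, 5, 1, 3, 4, 0, 2]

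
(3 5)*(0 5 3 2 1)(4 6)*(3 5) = (0 3 5 2 1)(4 6)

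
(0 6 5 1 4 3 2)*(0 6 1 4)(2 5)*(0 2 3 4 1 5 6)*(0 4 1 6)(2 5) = (0 2 4 1 5 6 3)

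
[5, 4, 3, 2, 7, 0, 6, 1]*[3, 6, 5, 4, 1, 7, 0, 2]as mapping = [0→7, 1→1, 2→4, 3→5, 4→2, 5→3, 6→0, 7→6]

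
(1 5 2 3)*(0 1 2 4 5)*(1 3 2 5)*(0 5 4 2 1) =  (0 3 4)(1 5 2)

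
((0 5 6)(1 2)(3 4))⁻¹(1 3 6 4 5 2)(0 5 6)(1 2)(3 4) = (0 3 6 1 2 4)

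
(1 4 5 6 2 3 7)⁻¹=(1 7 3 2 6 5 4)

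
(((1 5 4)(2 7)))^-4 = (1 4 5)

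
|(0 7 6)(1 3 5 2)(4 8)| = 12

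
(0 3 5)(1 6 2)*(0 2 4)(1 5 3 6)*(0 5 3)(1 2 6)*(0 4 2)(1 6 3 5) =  (0 6 2 5 3 4 1)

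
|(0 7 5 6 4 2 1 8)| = 8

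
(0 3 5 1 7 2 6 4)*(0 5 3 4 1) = (0 4 5)(1 7 2 6)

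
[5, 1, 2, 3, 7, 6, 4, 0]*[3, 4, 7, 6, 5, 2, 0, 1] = [2, 4, 7, 6, 1, 0, 5, 3]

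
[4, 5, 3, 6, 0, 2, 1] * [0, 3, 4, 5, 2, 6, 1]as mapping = [0→2, 1→6, 2→5, 3→1, 4→0, 5→4, 6→3]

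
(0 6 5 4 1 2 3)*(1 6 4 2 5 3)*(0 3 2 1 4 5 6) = (0 5 1 6 2 4)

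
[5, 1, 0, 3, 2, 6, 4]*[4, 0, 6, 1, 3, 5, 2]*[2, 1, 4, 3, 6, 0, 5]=[0, 2, 6, 1, 5, 4, 3]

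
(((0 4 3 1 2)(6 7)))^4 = (0 2 1 3 4)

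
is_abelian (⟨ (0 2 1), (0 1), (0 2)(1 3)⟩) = no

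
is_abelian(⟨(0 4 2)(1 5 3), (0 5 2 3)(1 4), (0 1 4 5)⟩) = no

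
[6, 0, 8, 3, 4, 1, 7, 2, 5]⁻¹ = [1, 5, 7, 3, 4, 8, 0, 6, 2]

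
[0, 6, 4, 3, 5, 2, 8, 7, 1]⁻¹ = [0, 8, 5, 3, 2, 4, 1, 7, 6]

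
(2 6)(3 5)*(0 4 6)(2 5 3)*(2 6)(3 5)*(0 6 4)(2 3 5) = (2 6 5 4 3)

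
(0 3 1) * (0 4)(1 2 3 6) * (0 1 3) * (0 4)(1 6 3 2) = (0 3 1)(2 4 6)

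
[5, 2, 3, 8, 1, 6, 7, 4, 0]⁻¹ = [8, 4, 1, 2, 7, 0, 5, 6, 3]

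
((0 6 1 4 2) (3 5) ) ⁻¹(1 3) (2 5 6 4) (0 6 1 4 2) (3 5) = (0 3 1 2) (4 5) 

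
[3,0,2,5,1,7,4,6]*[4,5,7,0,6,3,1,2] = [0,4,7,3,5,2,6,1]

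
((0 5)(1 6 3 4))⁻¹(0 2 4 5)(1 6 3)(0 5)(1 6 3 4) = (0 5 2 1)(3 4 6)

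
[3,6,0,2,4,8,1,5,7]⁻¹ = [2,6,3,0,4,7,1,8,5]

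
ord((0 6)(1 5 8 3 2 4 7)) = 14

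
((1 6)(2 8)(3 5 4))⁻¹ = (1 6)(2 8)(3 4 5)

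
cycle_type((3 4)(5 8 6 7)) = 2.4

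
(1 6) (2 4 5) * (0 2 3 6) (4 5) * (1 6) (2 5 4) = (0 5 3 1) (2 4) 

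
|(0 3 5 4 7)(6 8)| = 10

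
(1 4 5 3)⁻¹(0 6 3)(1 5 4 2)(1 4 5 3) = (0 6 1)(2 4 3 5)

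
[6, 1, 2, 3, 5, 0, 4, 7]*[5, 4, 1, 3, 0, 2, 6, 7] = [6, 4, 1, 3, 2, 5, 0, 7]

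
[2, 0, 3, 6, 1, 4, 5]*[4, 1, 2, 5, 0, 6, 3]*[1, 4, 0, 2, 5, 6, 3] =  [0, 5, 6, 2, 4, 1, 3]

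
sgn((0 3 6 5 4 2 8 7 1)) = 1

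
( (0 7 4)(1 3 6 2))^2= (0 4 7)(1 6)(2 3)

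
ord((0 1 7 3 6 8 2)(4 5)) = 14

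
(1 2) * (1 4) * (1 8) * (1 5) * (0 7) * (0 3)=(0 7 3)(1 2 4 8 5)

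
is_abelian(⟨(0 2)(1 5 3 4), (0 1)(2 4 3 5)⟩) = no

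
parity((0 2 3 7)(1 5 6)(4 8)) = even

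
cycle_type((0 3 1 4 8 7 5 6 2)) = 9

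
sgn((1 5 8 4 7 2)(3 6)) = 1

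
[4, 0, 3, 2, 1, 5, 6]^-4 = [1, 4, 2, 3, 0, 5, 6]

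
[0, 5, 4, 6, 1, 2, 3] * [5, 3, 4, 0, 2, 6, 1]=[5, 6, 2, 1, 3, 4, 0]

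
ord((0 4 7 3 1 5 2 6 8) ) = 9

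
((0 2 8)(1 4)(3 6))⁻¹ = (0 8 2)(1 4)(3 6)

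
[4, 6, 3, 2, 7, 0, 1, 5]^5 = [4, 6, 3, 2, 7, 0, 1, 5]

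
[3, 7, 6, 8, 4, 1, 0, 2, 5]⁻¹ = [6, 5, 7, 0, 4, 8, 2, 1, 3]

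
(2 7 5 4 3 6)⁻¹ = (2 6 3 4 5 7)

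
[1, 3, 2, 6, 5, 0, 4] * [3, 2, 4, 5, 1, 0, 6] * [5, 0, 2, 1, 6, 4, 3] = [2, 4, 6, 3, 5, 1, 0]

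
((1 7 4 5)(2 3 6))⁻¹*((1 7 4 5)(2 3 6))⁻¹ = (1 4)(2 3 6)(5 7)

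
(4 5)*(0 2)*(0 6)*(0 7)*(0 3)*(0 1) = (0 2 6 7 3 1)(4 5)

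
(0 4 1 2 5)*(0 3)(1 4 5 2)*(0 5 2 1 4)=(0 2 1 4)(3 5)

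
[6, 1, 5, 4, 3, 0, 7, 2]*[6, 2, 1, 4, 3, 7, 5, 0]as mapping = [0→5, 1→2, 2→7, 3→3, 4→4, 5→6, 6→0, 7→1]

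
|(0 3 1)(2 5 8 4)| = 12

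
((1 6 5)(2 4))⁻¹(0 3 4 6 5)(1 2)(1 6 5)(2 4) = (0 3 2 5 1)(4 6)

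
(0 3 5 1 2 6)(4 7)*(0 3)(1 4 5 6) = (1 2)(3 6)(4 7 5)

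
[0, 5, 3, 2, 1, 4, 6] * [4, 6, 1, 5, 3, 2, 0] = [4, 2, 5, 1, 6, 3, 0]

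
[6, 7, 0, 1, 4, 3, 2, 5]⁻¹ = [2, 3, 6, 5, 4, 7, 0, 1]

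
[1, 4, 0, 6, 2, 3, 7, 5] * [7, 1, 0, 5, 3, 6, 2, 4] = [1, 3, 7, 2, 0, 5, 4, 6]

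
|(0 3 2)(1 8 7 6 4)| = 15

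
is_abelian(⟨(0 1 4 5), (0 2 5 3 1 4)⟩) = no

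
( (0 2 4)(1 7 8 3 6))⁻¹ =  (0 4 2)(1 6 3 8 7)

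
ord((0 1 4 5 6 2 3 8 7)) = 9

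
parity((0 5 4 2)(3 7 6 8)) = even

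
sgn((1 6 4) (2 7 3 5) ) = -1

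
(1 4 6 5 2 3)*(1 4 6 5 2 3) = (1 6 2)(3 4 5)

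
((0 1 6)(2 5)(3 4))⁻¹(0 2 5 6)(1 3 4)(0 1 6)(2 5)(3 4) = (0 1 5 2)(3 6 4)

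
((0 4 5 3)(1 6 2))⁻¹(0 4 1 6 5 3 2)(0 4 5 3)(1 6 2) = (0 1 4 5 6 2 3)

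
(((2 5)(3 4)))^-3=(2 5)(3 4)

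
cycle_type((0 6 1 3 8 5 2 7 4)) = 9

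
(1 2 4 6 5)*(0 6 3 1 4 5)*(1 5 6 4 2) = (0 4 3 5 2 6)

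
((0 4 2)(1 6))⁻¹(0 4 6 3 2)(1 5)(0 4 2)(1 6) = (0 4 2 1 3)(5 6)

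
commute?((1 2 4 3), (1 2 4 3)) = yes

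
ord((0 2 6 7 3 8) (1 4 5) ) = 6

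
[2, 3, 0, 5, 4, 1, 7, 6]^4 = [0, 3, 2, 5, 4, 1, 6, 7]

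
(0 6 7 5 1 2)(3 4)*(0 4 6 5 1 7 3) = (0 5 7 1 2 4)(3 6)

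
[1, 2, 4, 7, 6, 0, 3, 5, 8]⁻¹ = [5, 0, 1, 6, 2, 7, 4, 3, 8]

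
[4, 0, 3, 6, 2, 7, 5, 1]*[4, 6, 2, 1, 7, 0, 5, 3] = [7, 4, 1, 5, 2, 3, 0, 6]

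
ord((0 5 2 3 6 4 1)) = 7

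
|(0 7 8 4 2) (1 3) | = 10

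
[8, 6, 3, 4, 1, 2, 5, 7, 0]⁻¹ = [8, 4, 5, 2, 3, 6, 1, 7, 0]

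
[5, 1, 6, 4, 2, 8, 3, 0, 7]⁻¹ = [7, 1, 4, 6, 3, 0, 2, 8, 5]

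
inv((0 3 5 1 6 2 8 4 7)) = (0 7 4 8 2 6 1 5 3)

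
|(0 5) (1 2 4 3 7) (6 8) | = 10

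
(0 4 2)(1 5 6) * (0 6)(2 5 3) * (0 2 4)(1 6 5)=(1 3 4)(2 5)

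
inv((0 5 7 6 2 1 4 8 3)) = (0 3 8 4 1 2 6 7 5)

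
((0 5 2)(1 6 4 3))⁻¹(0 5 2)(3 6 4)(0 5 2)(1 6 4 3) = (0 5 2)(1 4 3)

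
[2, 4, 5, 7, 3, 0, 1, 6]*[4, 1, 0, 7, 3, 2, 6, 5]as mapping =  [0→0, 1→3, 2→2, 3→5, 4→7, 5→4, 6→1, 7→6]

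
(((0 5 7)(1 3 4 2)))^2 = (0 7 5)(1 4)(2 3)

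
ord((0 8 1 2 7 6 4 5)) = 8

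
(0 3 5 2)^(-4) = ()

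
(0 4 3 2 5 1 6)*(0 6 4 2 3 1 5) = (0 2)(1 4)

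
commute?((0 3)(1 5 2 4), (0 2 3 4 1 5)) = no:(0 3)(1 5 2 4) * (0 2 3 4 1 5) = (0 4 5 3 2 1), (0 2 3 4 1 5) * (0 3)(1 5 2 4) = (0 4 5 3 1 2)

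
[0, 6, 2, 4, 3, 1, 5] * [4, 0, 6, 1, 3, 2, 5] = [4, 5, 6, 3, 1, 0, 2]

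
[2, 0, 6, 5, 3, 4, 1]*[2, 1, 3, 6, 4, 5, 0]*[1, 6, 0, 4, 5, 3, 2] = [4, 0, 1, 3, 2, 5, 6]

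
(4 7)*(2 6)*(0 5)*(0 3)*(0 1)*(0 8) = (0 5 3 1 8) (2 6) (4 7) 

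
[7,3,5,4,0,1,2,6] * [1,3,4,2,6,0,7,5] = [5,2,0,6,1,3,4,7]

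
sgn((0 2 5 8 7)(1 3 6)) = 1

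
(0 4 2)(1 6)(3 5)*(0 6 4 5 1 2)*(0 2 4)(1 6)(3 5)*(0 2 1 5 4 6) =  (0 3)(1 2 5 4)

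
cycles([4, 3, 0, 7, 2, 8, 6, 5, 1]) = (0 4 2)(1 3 7 5 8)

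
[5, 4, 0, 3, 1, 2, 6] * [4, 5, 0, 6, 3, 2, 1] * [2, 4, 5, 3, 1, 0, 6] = [5, 3, 1, 6, 0, 2, 4]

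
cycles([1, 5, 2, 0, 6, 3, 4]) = (0 1 5 3)(4 6)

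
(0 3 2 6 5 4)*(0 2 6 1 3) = (1 3 6 5 4 2)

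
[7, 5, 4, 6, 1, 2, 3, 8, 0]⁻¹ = [8, 4, 5, 6, 2, 1, 3, 0, 7]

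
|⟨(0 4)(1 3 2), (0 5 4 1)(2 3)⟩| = 720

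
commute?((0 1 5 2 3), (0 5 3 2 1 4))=no:(0 1 5 2 3) * (0 5 3 2 1 4)=(0 4)(1 3 5), (0 5 3 2 1 4) * (0 1 5 2 3)=(0 2 5)(1 4)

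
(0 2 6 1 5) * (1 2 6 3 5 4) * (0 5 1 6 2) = (0 2 3 1 4 6)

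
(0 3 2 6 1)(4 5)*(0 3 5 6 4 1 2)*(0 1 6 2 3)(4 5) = (0 4 2 5 6 3 1)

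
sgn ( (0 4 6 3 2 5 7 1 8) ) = 1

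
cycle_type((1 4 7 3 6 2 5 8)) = 8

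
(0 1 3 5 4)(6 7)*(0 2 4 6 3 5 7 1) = (1 5 6)(2 4)(3 7)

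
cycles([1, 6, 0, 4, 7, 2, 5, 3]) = (0 1 6 5 2) (3 4 7) 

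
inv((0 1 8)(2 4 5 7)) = (0 8 1)(2 7 5 4)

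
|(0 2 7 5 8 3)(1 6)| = 6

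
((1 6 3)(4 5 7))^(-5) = (1 6 3)(4 5 7)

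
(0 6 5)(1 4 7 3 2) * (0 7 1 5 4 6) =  (1 6 4)(2 5 7 3)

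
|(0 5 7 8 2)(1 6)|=10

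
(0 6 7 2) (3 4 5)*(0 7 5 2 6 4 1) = (0 4 2 7 6 5 3 1) 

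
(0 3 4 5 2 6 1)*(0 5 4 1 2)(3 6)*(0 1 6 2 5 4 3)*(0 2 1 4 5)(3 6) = (0 1 5 4 6)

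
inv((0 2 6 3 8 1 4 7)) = (0 7 4 1 8 3 6 2)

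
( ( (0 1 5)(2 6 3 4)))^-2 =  (0 1 5)(2 3)(4 6)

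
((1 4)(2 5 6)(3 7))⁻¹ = (1 4)(2 6 5)(3 7)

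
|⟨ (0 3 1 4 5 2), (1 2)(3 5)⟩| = 24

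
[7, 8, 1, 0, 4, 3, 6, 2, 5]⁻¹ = [3, 2, 7, 5, 4, 8, 6, 0, 1]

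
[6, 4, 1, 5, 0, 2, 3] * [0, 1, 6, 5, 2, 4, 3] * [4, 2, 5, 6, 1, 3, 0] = [6, 5, 2, 1, 4, 0, 3]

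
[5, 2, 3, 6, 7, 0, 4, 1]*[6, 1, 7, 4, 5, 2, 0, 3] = [2, 7, 4, 0, 3, 6, 5, 1]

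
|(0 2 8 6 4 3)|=6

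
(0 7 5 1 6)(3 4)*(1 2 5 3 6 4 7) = (0 1 4 6)(2 5)(3 7)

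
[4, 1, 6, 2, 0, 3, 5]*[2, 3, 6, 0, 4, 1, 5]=[4, 3, 5, 6, 2, 0, 1]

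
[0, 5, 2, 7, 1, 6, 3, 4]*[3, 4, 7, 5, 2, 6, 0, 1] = [3, 6, 7, 1, 4, 0, 5, 2]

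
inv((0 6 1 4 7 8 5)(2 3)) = (0 5 8 7 4 1 6)(2 3)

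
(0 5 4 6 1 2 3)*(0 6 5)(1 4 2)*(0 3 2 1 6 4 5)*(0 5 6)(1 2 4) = (0 3 1)(2 4 5)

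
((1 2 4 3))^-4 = ()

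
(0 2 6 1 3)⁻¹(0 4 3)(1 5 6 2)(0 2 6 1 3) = (0 2 4)(1 6 3 5)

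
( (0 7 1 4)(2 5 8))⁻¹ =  (0 4 1 7)(2 8 5)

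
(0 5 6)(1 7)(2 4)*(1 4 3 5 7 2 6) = (0 7 4 6)(1 2 3 5)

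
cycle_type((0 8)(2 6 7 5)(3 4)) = 2^2.4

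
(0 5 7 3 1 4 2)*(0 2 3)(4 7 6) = (0 5 6 4 3 1 7)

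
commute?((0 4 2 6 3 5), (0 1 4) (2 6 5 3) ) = no:(0 4 2 6 3 5) * (0 1 4) (2 6 5 3) = (1 4 6 2 5), (0 1 4) (2 6 5 3) * (0 4 2 6 3 5) = (0 1 2 3 6) 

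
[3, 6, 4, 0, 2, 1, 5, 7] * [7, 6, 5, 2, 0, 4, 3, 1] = [2, 3, 0, 7, 5, 6, 4, 1]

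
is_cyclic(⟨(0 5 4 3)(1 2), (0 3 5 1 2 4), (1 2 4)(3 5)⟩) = no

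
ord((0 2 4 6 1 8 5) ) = 7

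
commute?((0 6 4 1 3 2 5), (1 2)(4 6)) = no:(0 6 4 1 3 2 5) * (1 2)(4 6) = (0 4 2 5)(1 3), (1 2)(4 6) * (0 6 4 1 3 2 5) = (0 6 1 5)(2 3)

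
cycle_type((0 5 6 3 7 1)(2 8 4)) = 3.6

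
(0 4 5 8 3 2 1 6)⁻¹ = (0 6 1 2 3 8 5 4)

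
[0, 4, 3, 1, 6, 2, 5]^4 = [0, 2, 6, 5, 3, 4, 1]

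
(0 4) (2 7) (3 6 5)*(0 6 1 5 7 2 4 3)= (0 3 1 5) (4 6 7) 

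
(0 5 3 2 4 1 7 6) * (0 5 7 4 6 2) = (0 7 2 6 5 3)(1 4)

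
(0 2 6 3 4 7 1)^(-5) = (0 6 4 1 2 3 7)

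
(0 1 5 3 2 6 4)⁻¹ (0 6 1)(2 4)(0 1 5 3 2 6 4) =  (0 6)(1 4 5)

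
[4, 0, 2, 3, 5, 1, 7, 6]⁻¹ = [1, 5, 2, 3, 0, 4, 7, 6]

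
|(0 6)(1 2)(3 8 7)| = 6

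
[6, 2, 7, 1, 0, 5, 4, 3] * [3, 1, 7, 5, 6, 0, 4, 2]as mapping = [0→4, 1→7, 2→2, 3→1, 4→3, 5→0, 6→6, 7→5]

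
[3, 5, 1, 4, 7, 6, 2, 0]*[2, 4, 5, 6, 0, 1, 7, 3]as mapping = [0→6, 1→1, 2→4, 3→0, 4→3, 5→7, 6→5, 7→2]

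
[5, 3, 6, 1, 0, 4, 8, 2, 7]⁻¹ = [4, 3, 7, 1, 5, 0, 2, 8, 6]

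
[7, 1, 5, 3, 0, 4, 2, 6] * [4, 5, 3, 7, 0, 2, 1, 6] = [6, 5, 2, 7, 4, 0, 3, 1]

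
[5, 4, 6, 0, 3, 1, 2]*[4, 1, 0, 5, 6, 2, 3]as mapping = [0→2, 1→6, 2→3, 3→4, 4→5, 5→1, 6→0]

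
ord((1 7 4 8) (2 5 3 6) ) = 4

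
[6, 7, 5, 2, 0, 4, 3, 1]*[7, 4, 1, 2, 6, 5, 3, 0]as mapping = [0→3, 1→0, 2→5, 3→1, 4→7, 5→6, 6→2, 7→4]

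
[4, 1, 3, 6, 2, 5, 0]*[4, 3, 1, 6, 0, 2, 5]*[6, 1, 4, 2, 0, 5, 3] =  [6, 2, 3, 5, 1, 4, 0]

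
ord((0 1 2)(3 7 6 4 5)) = 15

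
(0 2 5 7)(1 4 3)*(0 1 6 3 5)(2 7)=(0 7 1 4 5 2)(3 6)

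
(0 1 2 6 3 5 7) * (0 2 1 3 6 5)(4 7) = (0 3)(2 5 4 7)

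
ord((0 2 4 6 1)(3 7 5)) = 15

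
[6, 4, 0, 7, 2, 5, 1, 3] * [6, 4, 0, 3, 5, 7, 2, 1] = [2, 5, 6, 1, 0, 7, 4, 3]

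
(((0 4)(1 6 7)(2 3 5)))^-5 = (0 4)(1 6 7)(2 3 5)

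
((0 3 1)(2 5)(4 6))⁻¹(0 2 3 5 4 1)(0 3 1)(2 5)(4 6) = (0 3 5 1 2 6)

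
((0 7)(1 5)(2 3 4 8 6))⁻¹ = (0 7)(1 5)(2 6 8 4 3)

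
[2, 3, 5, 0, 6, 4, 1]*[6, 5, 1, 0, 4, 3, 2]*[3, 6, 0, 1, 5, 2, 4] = [6, 3, 1, 4, 0, 5, 2]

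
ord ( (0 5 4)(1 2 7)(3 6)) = 6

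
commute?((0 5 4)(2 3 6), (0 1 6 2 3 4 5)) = no:(0 5 4)(2 3 6) * (0 1 6 2 3 4 5) = (1 6 3 2 4), (0 1 6 2 3 4 5) * (0 5 4)(2 3 6) = (0 1 2 6 3)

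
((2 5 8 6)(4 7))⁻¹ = (2 6 8 5)(4 7)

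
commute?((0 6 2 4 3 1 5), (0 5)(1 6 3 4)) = no:(0 6 2 4 3 1 5)*(0 5)(1 6 3 4) = (0 3 6 2 1), (0 5)(1 6 3 4)*(0 6 2 4 3 1 5) = (1 2 4 5 6)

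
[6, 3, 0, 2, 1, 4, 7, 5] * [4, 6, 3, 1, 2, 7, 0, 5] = [0, 1, 4, 3, 6, 2, 5, 7]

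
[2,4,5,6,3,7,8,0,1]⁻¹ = [7,8,0,4,1,2,3,5,6]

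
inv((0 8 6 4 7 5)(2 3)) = (0 5 7 4 6 8)(2 3)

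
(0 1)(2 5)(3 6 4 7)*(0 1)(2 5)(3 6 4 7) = (3 4)(6 7)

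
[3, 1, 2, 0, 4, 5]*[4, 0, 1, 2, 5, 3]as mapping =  [0→2, 1→0, 2→1, 3→4, 4→5, 5→3]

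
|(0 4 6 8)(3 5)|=4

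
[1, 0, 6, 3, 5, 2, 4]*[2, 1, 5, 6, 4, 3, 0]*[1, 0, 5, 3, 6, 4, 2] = [0, 5, 1, 2, 3, 4, 6]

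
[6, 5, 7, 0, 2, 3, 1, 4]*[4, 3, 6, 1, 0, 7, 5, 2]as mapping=[0→5, 1→7, 2→2, 3→4, 4→6, 5→1, 6→3, 7→0]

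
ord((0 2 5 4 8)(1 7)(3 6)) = 10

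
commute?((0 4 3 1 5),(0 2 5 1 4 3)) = no:(0 4 3 1 5) * (0 2 5 1 4 3) = (0 3 4)(2 5),(0 2 5 1 4 3) * (0 4 3 1 5) = (0 2)(1 3 4)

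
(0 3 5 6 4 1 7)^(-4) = (0 6 7 5 1 3 4)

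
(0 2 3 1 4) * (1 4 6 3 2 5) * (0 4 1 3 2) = (0 5 3 1 6 2)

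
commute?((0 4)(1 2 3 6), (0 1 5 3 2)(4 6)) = no:(0 4)(1 2 3 6)*(0 1 5 3 2)(4 6) = (0 6 5 3 4 1), (0 1 5 3 2)(4 6)*(0 4)(1 2 3 6) = (0 2 4 1 5 6)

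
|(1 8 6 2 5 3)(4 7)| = 6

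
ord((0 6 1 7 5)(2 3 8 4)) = 20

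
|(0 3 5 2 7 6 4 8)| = 8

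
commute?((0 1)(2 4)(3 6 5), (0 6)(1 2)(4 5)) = no:(0 1)(2 4)(3 6 5) * (0 6)(1 2)(4 5) = (0 2 5 3)(1 6 4), (0 6)(1 2)(4 5) * (0 1)(2 4)(3 6 5) = (0 5 2)(1 4 3 6)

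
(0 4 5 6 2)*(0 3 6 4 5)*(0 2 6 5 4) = (0 4 2 3 5)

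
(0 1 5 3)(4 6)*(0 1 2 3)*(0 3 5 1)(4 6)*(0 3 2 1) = (0 1)(2 5)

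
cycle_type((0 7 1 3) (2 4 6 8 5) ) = 4.5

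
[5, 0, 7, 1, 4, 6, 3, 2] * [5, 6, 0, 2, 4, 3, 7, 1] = [3, 5, 1, 6, 4, 7, 2, 0]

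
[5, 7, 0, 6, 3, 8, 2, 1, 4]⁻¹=[2, 7, 6, 4, 8, 0, 3, 1, 5]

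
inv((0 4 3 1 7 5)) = (0 5 7 1 3 4)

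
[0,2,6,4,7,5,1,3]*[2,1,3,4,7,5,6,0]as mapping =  [0→2,1→3,2→6,3→7,4→0,5→5,6→1,7→4]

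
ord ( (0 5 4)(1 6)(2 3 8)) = 6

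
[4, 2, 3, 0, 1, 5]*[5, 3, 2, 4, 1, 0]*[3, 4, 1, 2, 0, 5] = [4, 1, 0, 5, 2, 3]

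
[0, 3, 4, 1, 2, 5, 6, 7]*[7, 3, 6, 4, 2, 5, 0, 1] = [7, 4, 2, 3, 6, 5, 0, 1]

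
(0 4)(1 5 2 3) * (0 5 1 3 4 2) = (0 2 4 5)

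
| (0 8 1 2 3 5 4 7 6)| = 9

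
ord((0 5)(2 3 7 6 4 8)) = 6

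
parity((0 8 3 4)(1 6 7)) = odd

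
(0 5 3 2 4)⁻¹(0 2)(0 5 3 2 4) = (4 5)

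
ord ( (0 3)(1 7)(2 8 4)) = 6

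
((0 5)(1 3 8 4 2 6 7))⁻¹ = (0 5)(1 7 6 2 4 8 3)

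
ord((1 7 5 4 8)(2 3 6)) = 15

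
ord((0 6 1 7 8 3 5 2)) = 8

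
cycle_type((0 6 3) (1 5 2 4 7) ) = 3.5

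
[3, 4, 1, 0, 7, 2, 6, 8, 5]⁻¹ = [3, 2, 5, 0, 1, 8, 6, 4, 7]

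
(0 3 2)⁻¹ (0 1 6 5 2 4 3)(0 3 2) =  (0 4 2 3 1 6 5)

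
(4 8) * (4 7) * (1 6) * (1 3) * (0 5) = (0 5) (1 6 3) (4 8 7) 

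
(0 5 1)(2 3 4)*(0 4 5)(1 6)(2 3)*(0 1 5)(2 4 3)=(0 1 3)(2 4)(5 6)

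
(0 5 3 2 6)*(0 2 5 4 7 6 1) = (0 4 7 6 2 1)(3 5)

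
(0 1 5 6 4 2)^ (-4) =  (0 5 4)(1 6 2)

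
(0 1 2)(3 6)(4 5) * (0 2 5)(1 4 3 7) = (0 4)(1 5 3 6 7)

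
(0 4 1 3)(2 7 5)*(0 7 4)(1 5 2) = (1 3 7 2 4 5)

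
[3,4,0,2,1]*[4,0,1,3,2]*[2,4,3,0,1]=[0,3,1,4,2]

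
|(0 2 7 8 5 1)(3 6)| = 6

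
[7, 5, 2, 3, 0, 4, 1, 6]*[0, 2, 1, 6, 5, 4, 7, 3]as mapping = [0→3, 1→4, 2→1, 3→6, 4→0, 5→5, 6→2, 7→7]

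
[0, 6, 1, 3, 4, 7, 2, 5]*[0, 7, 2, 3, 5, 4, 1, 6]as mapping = [0→0, 1→1, 2→7, 3→3, 4→5, 5→6, 6→2, 7→4]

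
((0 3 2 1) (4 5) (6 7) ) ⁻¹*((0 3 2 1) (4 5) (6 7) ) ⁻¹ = (0 2) (1 3) 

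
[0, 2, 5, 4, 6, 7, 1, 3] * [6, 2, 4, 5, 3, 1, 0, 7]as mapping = [0→6, 1→4, 2→1, 3→3, 4→0, 5→7, 6→2, 7→5]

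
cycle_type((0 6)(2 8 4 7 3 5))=2.6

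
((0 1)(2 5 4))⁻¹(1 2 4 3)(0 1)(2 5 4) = (0 5 2 3)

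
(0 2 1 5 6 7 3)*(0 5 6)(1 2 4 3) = (0 4 3 5)(1 6 7)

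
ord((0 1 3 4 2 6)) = 6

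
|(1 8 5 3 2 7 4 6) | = 8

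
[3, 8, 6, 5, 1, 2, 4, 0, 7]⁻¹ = [7, 4, 5, 0, 6, 3, 2, 8, 1]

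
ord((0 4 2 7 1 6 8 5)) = 8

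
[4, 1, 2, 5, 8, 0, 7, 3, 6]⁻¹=[5, 1, 2, 7, 0, 3, 8, 6, 4]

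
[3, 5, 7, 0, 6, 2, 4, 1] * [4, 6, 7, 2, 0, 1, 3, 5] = [2, 1, 5, 4, 3, 7, 0, 6]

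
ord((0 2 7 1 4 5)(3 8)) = 6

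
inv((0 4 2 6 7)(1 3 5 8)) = (0 7 6 2 4)(1 8 5 3)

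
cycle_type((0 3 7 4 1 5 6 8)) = 8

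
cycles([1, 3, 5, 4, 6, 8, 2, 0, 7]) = (0 1 3 4 6 2 5 8 7)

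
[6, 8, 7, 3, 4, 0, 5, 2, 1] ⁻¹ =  [5, 8, 7, 3, 4, 6, 0, 2, 1] 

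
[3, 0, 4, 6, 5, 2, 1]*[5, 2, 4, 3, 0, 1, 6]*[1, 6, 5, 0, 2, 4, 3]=[0, 4, 1, 3, 6, 2, 5]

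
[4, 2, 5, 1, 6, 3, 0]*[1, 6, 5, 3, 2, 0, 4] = [2, 5, 0, 6, 4, 3, 1]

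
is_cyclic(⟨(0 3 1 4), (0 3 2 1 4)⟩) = no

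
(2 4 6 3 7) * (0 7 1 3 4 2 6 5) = (0 7 6 4 5)(1 3)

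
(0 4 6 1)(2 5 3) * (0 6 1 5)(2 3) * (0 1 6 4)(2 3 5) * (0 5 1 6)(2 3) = (0 5 2 6 3 1 4)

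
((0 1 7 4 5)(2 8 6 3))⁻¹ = (0 5 4 7 1)(2 3 6 8)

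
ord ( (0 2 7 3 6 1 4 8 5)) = 9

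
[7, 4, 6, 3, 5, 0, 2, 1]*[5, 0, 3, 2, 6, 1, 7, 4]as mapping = [0→4, 1→6, 2→7, 3→2, 4→1, 5→5, 6→3, 7→0]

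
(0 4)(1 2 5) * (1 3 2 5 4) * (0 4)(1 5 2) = (0 5 3 1 2)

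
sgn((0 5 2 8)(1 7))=1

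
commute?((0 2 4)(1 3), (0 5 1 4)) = no:(0 2 4)(1 3)*(0 5 1 4) = (0 2)(1 3 4 5), (0 5 1 4)*(0 2 4)(1 3) = (0 5 3 1)(2 4)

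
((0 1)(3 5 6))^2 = (3 6 5)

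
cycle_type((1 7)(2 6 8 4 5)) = 2.5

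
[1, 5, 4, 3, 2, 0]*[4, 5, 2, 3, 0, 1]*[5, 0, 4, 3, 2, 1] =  [1, 0, 5, 3, 4, 2]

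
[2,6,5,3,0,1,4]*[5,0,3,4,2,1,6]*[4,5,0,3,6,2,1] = [3,1,5,6,2,4,0]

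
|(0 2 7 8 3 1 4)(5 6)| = 14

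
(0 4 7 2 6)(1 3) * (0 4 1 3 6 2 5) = (0 1 6 4 7 5)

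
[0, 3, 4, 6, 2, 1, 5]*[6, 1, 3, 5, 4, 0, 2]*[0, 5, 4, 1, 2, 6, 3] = [3, 6, 2, 4, 1, 5, 0] 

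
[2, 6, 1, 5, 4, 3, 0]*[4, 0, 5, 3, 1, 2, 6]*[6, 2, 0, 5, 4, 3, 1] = [3, 1, 6, 0, 2, 5, 4]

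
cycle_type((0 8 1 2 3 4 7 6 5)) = 9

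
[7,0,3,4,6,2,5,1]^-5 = [7,0,2,3,4,5,6,1]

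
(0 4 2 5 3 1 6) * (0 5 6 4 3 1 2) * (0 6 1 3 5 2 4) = (0 5 3 4 6 2 1)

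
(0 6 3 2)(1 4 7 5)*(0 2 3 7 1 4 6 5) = (0 5 4 1 6 7)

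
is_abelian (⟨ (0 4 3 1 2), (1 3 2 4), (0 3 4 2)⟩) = no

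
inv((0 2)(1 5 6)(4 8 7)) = (0 2)(1 6 5)(4 7 8)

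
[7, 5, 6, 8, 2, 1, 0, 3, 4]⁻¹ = [6, 5, 4, 7, 8, 1, 2, 0, 3]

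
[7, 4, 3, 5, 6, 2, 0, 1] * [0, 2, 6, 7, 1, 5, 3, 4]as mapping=[0→4, 1→1, 2→7, 3→5, 4→3, 5→6, 6→0, 7→2]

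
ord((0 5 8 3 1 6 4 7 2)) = 9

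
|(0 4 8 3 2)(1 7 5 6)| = 20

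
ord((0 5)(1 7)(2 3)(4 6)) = 2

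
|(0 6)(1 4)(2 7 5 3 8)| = 10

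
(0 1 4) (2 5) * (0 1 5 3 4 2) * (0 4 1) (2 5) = (0 2 3 1 5 4) 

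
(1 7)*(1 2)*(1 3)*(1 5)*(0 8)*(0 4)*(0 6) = (0 8 4 6)(1 7 2 3 5)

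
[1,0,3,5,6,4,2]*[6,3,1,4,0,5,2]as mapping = [0→3,1→6,2→4,3→5,4→2,5→0,6→1]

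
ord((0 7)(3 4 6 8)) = 4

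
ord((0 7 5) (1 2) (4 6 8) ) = 6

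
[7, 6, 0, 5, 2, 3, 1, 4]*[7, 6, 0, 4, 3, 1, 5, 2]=[2, 5, 7, 1, 0, 4, 6, 3]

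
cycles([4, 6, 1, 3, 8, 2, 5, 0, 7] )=(0 4 8 7)(1 6 5 2)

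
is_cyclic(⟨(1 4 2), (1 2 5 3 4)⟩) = no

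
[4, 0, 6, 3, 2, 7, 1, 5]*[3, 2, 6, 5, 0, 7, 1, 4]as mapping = [0→0, 1→3, 2→1, 3→5, 4→6, 5→4, 6→2, 7→7]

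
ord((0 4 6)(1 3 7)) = 3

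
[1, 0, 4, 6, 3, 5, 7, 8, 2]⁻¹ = [1, 0, 8, 4, 2, 5, 3, 6, 7]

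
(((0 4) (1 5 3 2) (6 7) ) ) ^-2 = (1 3) (2 5) 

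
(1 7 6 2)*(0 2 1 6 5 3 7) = (0 2 6 1)(3 7 5)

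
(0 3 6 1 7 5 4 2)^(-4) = (0 7)(1 2)(3 5)(4 6)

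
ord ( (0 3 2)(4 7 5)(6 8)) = 6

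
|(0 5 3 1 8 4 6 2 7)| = 9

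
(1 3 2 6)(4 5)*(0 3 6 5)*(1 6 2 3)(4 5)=(0 1 2 4)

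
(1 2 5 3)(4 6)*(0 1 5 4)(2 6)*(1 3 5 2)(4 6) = (0 3 2 6)(1 4)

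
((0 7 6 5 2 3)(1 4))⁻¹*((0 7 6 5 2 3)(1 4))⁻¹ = (0 2 6)(3 5 7)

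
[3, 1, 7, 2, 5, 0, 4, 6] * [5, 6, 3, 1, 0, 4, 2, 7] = [1, 6, 7, 3, 4, 5, 0, 2]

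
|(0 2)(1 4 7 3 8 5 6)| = 14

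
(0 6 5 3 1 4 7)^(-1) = (0 7 4 1 3 5 6)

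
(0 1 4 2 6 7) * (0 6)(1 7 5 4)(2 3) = (0 7 6 5 4 3 2)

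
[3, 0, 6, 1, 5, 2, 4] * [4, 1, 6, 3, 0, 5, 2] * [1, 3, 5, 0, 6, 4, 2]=[0, 6, 5, 3, 4, 2, 1]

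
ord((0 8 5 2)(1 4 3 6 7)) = 20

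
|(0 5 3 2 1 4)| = 6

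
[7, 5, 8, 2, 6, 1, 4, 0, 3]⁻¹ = [7, 5, 3, 8, 6, 1, 4, 0, 2]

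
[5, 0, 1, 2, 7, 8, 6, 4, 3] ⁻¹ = [1, 2, 3, 8, 7, 0, 6, 4, 5] 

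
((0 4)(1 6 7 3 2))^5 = (0 4)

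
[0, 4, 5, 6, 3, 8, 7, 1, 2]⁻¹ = [0, 7, 8, 4, 1, 2, 3, 6, 5]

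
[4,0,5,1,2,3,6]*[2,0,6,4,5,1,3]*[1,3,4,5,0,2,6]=[2,4,3,1,6,0,5]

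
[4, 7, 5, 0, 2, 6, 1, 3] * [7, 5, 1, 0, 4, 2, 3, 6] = [4, 6, 2, 7, 1, 3, 5, 0]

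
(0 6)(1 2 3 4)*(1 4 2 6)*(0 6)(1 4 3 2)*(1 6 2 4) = (0 1)(2 4 3 6)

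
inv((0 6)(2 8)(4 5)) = (0 6)(2 8)(4 5)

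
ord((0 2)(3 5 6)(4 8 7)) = 6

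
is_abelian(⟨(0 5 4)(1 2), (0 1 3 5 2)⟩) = no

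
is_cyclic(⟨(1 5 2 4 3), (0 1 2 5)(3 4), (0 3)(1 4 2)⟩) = no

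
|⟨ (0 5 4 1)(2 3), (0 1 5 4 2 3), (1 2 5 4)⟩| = 720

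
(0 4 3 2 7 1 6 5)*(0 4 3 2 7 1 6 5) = (0 3 7 6)(1 5 4 2)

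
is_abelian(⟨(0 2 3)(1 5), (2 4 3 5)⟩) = no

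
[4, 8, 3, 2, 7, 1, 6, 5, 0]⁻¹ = [8, 5, 3, 2, 0, 7, 6, 4, 1]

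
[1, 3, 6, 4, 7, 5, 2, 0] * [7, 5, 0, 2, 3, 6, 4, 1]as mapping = [0→5, 1→2, 2→4, 3→3, 4→1, 5→6, 6→0, 7→7]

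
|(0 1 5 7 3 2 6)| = 7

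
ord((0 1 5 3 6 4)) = 6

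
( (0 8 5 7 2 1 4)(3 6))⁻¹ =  (0 4 1 2 7 5 8)(3 6)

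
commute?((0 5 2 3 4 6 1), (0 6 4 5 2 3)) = no:(0 5 2 3 4 6 1)*(0 6 4 5 2 3) = (0 2)(1 6)(3 5), (0 6 4 5 2 3)*(0 5 2 3 4 6 1) = (0 1)(2 4)(3 5)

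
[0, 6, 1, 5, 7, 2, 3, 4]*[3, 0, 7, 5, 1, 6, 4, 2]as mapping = [0→3, 1→4, 2→0, 3→6, 4→2, 5→7, 6→5, 7→1]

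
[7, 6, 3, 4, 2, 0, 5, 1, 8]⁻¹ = [5, 7, 4, 2, 3, 6, 1, 0, 8]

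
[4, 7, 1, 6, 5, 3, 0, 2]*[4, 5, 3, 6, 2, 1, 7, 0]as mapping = [0→2, 1→0, 2→5, 3→7, 4→1, 5→6, 6→4, 7→3]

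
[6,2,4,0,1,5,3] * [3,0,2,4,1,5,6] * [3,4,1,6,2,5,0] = [0,1,4,6,3,5,2]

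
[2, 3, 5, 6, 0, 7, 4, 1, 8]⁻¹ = [4, 7, 0, 1, 6, 2, 3, 5, 8]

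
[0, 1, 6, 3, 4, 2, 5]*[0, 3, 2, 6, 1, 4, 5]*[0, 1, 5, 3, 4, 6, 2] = [0, 3, 6, 2, 1, 5, 4]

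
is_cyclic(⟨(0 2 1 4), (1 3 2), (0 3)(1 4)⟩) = no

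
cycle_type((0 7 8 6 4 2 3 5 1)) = 9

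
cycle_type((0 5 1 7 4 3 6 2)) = 8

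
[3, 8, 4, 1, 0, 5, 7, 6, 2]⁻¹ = [4, 3, 8, 0, 2, 5, 7, 6, 1]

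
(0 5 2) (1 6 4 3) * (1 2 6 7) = (0 5 6 4 3 2) (1 7) 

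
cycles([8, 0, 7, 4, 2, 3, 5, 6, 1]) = (0 8 1)(2 7 6 5 3 4)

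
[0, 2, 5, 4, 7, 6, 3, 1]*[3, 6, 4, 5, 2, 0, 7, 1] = [3, 4, 0, 2, 1, 7, 5, 6]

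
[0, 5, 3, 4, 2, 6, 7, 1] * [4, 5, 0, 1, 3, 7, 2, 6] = [4, 7, 1, 3, 0, 2, 6, 5]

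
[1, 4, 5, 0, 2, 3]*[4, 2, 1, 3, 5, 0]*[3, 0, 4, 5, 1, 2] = [4, 2, 3, 1, 0, 5]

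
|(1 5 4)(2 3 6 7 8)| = 15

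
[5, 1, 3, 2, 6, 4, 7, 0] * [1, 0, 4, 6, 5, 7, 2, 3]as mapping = [0→7, 1→0, 2→6, 3→4, 4→2, 5→5, 6→3, 7→1]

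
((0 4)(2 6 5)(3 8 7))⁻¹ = (0 4)(2 5 6)(3 7 8)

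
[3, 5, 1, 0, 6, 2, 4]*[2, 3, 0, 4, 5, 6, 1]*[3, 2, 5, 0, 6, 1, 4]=[6, 4, 0, 5, 2, 3, 1]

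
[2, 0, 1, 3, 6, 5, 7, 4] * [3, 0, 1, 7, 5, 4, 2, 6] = [1, 3, 0, 7, 2, 4, 6, 5] 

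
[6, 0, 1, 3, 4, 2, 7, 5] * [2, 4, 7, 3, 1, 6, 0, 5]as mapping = [0→0, 1→2, 2→4, 3→3, 4→1, 5→7, 6→5, 7→6]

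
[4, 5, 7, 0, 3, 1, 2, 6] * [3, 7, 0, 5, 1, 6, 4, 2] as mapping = [0→1, 1→6, 2→2, 3→3, 4→5, 5→7, 6→0, 7→4] 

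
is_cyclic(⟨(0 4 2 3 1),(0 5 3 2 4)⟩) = no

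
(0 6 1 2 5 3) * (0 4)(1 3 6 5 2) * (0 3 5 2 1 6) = (0 2 1 6 5)(3 4)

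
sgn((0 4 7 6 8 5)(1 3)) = 1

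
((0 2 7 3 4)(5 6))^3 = (0 3 2 4 7)(5 6)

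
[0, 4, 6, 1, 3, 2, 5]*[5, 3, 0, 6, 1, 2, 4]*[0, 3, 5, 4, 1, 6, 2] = [6, 3, 1, 4, 2, 0, 5]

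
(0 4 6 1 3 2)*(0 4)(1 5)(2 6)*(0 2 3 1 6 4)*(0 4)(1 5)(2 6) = (0 6 1 5 2 4 3)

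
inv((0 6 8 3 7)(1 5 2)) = (0 7 3 8 6)(1 2 5)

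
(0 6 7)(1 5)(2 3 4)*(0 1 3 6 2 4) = (0 2 6 7 1 5 3)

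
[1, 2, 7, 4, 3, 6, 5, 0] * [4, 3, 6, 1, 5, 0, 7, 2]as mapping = [0→3, 1→6, 2→2, 3→5, 4→1, 5→7, 6→0, 7→4]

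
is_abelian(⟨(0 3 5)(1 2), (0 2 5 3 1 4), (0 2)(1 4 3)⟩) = no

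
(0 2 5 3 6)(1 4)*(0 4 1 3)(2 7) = (0 7 2 5)(3 6 4)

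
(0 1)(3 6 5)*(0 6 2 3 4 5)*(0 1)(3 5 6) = (1 3 2 5 4 6)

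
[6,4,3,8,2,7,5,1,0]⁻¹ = [8,7,4,2,1,6,0,5,3]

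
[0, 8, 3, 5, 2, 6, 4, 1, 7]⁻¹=[0, 7, 4, 2, 6, 3, 5, 8, 1]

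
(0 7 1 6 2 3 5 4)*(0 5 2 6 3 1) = (0 7)(1 3 2)(4 5)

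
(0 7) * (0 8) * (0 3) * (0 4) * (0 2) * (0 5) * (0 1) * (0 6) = (0 7 8 3 4 2 5 1 6)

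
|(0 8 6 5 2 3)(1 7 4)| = 6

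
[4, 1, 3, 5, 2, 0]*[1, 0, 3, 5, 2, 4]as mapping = [0→2, 1→0, 2→5, 3→4, 4→3, 5→1]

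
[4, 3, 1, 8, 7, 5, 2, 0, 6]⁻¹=[7, 2, 6, 1, 0, 5, 8, 4, 3]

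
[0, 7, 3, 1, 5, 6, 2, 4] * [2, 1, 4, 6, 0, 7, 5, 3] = [2, 3, 6, 1, 7, 5, 4, 0]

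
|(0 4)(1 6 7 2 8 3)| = 6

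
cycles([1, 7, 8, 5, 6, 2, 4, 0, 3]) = (0 1 7)(2 8 3 5)(4 6)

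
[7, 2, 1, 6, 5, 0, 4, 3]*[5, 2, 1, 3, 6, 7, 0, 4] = [4, 1, 2, 0, 7, 5, 6, 3]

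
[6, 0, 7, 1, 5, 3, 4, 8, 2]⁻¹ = [1, 3, 8, 5, 6, 4, 0, 2, 7]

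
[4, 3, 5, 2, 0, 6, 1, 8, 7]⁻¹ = [4, 6, 3, 1, 0, 2, 5, 8, 7]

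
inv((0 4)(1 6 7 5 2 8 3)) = (0 4)(1 3 8 2 5 7 6)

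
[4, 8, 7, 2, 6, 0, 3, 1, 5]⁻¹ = [5, 7, 3, 6, 0, 8, 4, 2, 1]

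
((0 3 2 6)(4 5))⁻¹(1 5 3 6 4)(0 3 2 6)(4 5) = (0 5 1 4 2)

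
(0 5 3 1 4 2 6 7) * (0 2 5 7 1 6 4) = (0 7 2 4 5 3 6 1)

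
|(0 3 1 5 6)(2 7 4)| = 15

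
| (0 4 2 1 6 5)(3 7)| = 6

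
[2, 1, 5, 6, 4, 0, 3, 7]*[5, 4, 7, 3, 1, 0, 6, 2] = [7, 4, 0, 6, 1, 5, 3, 2]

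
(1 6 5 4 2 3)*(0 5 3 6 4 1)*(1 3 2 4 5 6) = (0 6 2 1 5 3)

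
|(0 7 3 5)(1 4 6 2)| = 4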